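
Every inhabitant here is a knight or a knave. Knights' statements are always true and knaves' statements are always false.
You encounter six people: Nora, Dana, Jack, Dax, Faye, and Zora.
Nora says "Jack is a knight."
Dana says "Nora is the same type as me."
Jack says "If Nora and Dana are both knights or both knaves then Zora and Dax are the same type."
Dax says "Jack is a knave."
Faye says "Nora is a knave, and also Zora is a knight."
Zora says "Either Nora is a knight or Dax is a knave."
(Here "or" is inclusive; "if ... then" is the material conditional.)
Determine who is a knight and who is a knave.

Nora is a knight, Dana is a knave, Jack is a knight, Dax is a knave, Faye is a knave, and Zora is a knight.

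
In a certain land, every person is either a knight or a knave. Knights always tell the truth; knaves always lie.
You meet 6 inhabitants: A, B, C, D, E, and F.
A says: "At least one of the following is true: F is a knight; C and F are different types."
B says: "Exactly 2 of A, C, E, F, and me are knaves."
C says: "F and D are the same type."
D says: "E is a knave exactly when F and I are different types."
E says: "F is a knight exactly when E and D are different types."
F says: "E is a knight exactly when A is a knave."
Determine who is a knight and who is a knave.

A is a knave, B is a knave, C is a knave, D is a knight, E is a knave, and F is a knave.

Since A is a knave, "at least one of the following is true: F is a knight; C and F are different types" needs to be False, which holds.
B (knave): "exactly 2 of A, C, E, F, and me are knaves" — False. ✓
C is a knave, so "F and D are the same type" must be False — and it is.
D is a knight, and the claim "E is a knave exactly when F and I are different types" is indeed true.
E (knave): "F is a knight exactly when E and D are different types" — False. ✓
Since F is a knave, "E is a knight exactly when A is a knave" needs to be False, which holds.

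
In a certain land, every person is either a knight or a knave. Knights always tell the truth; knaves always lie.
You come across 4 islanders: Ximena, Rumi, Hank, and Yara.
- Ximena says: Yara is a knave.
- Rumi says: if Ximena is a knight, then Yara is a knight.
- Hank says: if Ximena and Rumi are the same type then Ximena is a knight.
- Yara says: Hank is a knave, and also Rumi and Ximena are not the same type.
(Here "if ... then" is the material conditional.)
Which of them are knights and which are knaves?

Ximena is a knight, Rumi is a knave, Hank is a knight, and Yara is a knave.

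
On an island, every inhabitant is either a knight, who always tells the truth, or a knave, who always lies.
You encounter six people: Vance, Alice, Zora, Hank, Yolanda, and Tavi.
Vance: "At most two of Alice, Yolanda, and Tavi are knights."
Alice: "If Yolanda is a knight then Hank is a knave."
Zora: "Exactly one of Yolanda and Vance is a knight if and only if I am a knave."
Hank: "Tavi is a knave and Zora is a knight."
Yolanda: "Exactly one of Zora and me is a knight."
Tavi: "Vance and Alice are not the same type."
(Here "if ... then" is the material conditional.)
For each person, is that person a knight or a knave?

Knights: Vance, Alice, and Yolanda. Knaves: Zora, Hank, and Tavi.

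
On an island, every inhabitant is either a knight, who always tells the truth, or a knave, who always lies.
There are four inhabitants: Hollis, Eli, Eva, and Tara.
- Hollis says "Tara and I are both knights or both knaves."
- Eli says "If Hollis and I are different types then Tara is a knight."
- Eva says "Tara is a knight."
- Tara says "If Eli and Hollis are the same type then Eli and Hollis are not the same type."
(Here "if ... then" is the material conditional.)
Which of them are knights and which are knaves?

Hollis is a knave, so "Tara and I are both knights or both knaves" must be False — and it is.
Eli is a knight, and the claim "if Hollis and I are different types then Tara is a knight" is indeed true.
Eva (knight): "Tara is a knight" — true. ✓
Tara is a knight, and the claim "if Eli and Hollis are the same type then Eli and Hollis are not the same type" is indeed true.

Hollis is a knave, Eli is a knight, Eva is a knight, and Tara is a knight.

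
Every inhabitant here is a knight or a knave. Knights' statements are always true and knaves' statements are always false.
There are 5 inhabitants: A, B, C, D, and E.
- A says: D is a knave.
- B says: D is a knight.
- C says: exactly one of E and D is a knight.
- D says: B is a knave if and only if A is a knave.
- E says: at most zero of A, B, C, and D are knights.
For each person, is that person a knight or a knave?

A is a knight, B is a knave, C is a knave, D is a knave, and E is a knave.

A (knight): "D is a knave" — True. ✓
As a knave, B's statement "D is a knight" should be false; it is.
Since C is a knave, "exactly one of E and D is a knight" needs to be false, which holds.
D is a knave, so "B is a knave if and only if A is a knave" must be false — and it is.
E is a knave, and the claim "at most zero of A, B, C, and D are knights" is indeed false.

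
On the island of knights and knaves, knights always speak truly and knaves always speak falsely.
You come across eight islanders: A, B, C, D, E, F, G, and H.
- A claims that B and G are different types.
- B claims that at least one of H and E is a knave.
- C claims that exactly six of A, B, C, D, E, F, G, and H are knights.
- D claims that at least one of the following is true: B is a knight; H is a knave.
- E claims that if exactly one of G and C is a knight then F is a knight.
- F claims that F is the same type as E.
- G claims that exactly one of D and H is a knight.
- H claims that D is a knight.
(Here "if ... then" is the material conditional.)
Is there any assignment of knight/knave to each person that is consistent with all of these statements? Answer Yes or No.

No

Checking all 256 assignments, each has at least one speaker whose statement's truth value contradicts their type.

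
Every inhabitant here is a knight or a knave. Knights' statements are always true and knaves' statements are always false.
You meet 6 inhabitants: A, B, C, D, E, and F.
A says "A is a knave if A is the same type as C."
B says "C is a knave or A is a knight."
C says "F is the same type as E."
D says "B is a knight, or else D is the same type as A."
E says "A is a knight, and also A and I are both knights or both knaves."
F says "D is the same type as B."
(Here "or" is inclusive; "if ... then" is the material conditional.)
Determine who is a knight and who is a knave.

Since A is a knight, "A is a knave if A is the same type as C" needs to be True, which holds.
B is a knight, so "C is a knave or A is a knight" must be True — and it is.
As a knave, C's statement "F is the same type as E" should be false; it is.
D is a knight, and the claim "B is a knight, or else D is the same type as A" is indeed True.
E is a knave; "A is a knight, and also A and I are both knights or both knaves" is false, as required.
As a knight, F's statement "D is the same type as B" should be True; it is.

Knights: A, B, D, and F. Knaves: C and E.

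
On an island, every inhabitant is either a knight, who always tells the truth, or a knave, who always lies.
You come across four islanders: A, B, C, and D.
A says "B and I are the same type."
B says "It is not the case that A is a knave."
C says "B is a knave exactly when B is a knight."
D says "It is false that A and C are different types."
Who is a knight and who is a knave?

A is a knight, B is a knight, C is a knave, and D is a knave.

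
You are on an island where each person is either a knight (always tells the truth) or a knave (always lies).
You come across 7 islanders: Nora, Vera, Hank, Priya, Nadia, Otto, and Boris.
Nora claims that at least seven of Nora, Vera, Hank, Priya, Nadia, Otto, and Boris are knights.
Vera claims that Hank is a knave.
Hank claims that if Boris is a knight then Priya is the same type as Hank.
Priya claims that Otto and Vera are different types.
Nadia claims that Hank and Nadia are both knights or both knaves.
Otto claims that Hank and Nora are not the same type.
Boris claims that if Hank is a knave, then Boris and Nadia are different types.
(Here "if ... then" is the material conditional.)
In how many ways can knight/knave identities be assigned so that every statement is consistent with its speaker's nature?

2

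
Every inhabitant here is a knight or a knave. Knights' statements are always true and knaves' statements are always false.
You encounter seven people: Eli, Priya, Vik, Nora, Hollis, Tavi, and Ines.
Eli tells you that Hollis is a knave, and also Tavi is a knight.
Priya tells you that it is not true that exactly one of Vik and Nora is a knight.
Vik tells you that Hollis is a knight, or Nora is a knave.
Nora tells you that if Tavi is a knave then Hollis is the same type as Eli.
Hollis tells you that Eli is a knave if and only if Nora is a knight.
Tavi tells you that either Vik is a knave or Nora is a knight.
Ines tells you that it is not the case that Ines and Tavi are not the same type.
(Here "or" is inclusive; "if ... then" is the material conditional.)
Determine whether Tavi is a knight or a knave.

Tavi is a knight.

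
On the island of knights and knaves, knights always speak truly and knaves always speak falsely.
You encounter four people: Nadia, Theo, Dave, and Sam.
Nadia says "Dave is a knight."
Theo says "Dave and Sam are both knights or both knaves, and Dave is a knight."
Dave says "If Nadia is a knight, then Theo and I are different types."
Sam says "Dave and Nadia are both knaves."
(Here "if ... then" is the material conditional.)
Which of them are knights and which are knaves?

Suppose Nadia is a knave. Then Nadia's statement "Dave is a knight" would have to be false. Checking the 8 ways to assign the others, none is consistent with every speaker.
(For instance, with Theo=knave, Dave=knight, Sam=knave, Nadia's claim "Dave is a knight" comes out true where it would need to be false.)
So Nadia must be a knight, making "Dave is a knight" true. Taking Nadia=knight, Theo=knave, Dave=knight, Sam=knave, each remaining statement checks out:
  Theo (knave): "Dave and Sam are both knights or both knaves, and Dave is a knight" — false. ✓
  Dave (knight): "if Nadia is a knight, then Theo and I are different types" — true. ✓
  Sam (knave): "Dave and Nadia are both knaves" — false. ✓
This is the unique consistent assignment.

Nadia is a knight, Theo is a knave, Dave is a knight, and Sam is a knave.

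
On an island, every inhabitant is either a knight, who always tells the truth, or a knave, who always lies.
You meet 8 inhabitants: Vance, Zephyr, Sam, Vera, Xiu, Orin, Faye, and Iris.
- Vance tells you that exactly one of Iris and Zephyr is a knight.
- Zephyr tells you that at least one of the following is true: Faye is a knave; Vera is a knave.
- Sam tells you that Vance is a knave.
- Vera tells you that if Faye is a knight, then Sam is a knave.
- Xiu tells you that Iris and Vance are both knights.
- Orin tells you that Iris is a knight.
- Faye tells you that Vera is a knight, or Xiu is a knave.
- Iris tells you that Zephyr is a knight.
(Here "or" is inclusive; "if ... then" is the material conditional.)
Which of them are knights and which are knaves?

Vance is a knave, Zephyr is a knight, Sam is a knight, Vera is a knave, Xiu is a knave, Orin is a knight, Faye is a knight, and Iris is a knight.

Vance (knave): "exactly one of Iris and Zephyr is a knight" — false. ✓
Zephyr (knight): "at least one of the following is true: Faye is a knave; Vera is a knave" — true. ✓
Since Sam is a knight, "Vance is a knave" needs to be true, which holds.
Vera is a knave, so "if Faye is a knight, then Sam is a knave" must be false — and it is.
Xiu (knave): "Iris and Vance are both knights" — false. ✓
Orin is a knight, and the claim "Iris is a knight" is indeed true.
Since Faye is a knight, "Vera is a knight, or Xiu is a knave" needs to be true, which holds.
As a knight, Iris's statement "Zephyr is a knight" should be true; it is.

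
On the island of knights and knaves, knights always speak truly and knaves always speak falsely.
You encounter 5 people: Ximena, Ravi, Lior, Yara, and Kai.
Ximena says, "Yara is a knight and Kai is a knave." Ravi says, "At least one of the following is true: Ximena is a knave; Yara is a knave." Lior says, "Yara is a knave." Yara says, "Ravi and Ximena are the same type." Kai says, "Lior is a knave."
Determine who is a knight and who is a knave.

Ximena is a knave, so "Yara is a knight and Kai is a knave" must be False — and it is.
Ravi is a knight; "at least one of the following is true: Ximena is a knave; Yara is a knave" is true, as required.
Since Lior is a knight, "Yara is a knave" needs to be true, which holds.
As a knave, Yara's statement "Ravi and Ximena are the same type" should be False; it is.
Kai is a knave; "Lior is a knave" is False, as required.

Ximena is a knave, Ravi is a knight, Lior is a knight, Yara is a knave, and Kai is a knave.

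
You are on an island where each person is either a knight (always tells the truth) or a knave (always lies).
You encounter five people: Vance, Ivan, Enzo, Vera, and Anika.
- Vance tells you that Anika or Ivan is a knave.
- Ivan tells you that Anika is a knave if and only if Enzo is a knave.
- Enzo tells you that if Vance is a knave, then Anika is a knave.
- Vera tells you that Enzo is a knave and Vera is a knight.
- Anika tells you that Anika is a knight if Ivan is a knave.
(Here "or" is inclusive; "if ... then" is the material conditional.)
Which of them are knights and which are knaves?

Vance (knight): "Anika or Ivan is a knave" — true. ✓
Since Ivan is a knave, "Anika is a knave if and only if Enzo is a knave" needs to be False, which holds.
As a knight, Enzo's statement "if Vance is a knave, then Anika is a knave" should be true; it is.
Since Vera is a knave, "Enzo is a knave and Vera is a knight" needs to be False, which holds.
Since Anika is a knave, "Anika is a knight if Ivan is a knave" needs to be False, which holds.

Knights: Vance and Enzo. Knaves: Ivan, Vera, and Anika.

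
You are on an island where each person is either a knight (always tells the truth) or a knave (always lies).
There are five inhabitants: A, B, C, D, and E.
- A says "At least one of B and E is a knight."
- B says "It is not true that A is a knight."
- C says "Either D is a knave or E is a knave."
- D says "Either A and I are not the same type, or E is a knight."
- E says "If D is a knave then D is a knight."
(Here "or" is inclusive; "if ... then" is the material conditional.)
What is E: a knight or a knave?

Consistent assignments: {A=knight, B=knave, C=knave, D=knight, E=knight}
In every consistent assignment, E is a knight.

E is a knight.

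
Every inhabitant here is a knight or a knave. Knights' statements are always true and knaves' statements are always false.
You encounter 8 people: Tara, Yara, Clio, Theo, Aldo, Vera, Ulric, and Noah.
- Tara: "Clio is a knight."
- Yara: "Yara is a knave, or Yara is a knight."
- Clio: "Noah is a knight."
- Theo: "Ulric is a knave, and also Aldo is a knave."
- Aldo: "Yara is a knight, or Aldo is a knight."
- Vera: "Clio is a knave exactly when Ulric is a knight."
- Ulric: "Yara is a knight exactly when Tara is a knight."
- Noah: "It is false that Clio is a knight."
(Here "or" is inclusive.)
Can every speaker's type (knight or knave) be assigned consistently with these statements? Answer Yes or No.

No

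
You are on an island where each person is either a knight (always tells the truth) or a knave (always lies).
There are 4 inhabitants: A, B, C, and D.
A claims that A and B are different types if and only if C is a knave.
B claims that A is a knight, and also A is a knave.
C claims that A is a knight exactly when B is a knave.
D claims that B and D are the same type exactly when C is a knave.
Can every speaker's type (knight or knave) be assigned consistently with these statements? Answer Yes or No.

No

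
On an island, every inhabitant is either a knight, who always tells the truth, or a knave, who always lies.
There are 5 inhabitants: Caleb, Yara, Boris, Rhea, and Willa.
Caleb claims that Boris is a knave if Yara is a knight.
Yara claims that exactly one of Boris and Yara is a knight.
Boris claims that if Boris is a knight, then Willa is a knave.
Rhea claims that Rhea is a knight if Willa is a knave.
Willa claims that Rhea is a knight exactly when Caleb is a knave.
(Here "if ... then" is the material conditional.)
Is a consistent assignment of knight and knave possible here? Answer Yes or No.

No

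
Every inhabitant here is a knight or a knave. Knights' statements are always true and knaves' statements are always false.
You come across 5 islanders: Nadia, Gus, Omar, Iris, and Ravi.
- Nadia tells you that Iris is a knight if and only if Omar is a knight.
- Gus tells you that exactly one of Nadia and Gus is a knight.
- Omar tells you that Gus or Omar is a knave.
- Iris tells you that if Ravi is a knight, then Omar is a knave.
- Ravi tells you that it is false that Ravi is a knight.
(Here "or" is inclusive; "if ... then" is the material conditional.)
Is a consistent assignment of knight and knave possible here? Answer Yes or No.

Checking all 32 assignments, each has at least one speaker whose statement's truth value contradicts their type.

No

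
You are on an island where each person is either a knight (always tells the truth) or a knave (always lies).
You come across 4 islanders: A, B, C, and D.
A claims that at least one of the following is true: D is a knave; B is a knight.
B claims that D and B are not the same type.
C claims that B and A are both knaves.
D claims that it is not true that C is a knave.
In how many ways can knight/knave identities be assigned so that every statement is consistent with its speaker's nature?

2

Consistent assignments:
  A=knight, B=knight, C=knave, D=knave
  A=knight, B=knave, C=knave, D=knave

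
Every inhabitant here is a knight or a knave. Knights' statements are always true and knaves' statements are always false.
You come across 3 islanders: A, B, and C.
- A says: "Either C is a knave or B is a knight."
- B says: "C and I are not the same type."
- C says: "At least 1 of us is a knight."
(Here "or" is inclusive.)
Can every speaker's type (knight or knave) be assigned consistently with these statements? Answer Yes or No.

No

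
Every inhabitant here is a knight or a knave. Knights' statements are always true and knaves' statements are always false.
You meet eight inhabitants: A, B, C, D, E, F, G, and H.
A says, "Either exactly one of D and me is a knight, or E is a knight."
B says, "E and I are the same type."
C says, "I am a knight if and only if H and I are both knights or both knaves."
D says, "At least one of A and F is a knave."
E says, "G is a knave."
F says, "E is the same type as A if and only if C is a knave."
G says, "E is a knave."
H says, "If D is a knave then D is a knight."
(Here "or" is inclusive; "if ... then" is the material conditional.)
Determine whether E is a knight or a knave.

E is a knight.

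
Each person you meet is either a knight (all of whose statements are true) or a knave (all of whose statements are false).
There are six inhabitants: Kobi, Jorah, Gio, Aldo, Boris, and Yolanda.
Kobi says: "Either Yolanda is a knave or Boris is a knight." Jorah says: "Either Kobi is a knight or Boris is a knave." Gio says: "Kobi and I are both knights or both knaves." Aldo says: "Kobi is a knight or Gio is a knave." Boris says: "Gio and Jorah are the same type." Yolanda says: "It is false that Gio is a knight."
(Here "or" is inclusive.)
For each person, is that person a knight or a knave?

Knights: Kobi, Jorah, Gio, Aldo, and Boris. Knaves: Yolanda.

As a knight, Kobi's statement "either Yolanda is a knave or Boris is a knight" should be true; it is.
Since Jorah is a knight, "either Kobi is a knight or Boris is a knave" needs to be true, which holds.
Gio is a knight, so "Kobi and I are both knights or both knaves" must be true — and it is.
Since Aldo is a knight, "Kobi is a knight or Gio is a knave" needs to be true, which holds.
Since Boris is a knight, "Gio and Jorah are the same type" needs to be true, which holds.
Yolanda (knave): "it is false that Gio is a knight" — false. ✓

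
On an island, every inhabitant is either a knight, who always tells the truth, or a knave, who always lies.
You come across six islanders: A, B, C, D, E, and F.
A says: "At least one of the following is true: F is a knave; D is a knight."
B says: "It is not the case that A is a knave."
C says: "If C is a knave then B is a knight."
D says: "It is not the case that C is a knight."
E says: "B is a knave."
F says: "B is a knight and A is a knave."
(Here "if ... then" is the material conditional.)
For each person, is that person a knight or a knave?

A is a knight, B is a knight, C is a knight, D is a knave, E is a knave, and F is a knave.

A (knight): "at least one of the following is true: F is a knave; D is a knight" — True. ✓
B is a knight, so "it is not the case that A is a knave" must be True — and it is.
C is a knight, and the claim "if C is a knave then B is a knight" is indeed True.
As a knave, D's statement "it is not the case that C is a knight" should be False; it is.
E is a knave; "B is a knave" is False, as required.
F is a knave, and the claim "B is a knight and A is a knave" is indeed False.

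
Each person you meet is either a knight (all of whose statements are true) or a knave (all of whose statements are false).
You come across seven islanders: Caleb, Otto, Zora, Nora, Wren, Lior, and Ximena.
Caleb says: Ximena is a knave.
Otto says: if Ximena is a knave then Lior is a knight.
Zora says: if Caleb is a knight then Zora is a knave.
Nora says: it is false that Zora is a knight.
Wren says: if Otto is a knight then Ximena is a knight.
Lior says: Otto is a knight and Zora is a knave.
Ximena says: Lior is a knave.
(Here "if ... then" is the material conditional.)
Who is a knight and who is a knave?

Caleb is a knave, Otto is a knight, Zora is a knight, Nora is a knave, Wren is a knight, Lior is a knave, and Ximena is a knight.

Caleb is a knave, so "Ximena is a knave" must be false — and it is.
Otto is a knight, and the claim "if Ximena is a knave then Lior is a knight" is indeed True.
Zora (knight): "if Caleb is a knight then Zora is a knave" — True. ✓
Nora (knave): "it is false that Zora is a knight" — false. ✓
Since Wren is a knight, "if Otto is a knight then Ximena is a knight" needs to be True, which holds.
Lior is a knave, so "Otto is a knight and Zora is a knave" must be false — and it is.
As a knight, Ximena's statement "Lior is a knave" should be True; it is.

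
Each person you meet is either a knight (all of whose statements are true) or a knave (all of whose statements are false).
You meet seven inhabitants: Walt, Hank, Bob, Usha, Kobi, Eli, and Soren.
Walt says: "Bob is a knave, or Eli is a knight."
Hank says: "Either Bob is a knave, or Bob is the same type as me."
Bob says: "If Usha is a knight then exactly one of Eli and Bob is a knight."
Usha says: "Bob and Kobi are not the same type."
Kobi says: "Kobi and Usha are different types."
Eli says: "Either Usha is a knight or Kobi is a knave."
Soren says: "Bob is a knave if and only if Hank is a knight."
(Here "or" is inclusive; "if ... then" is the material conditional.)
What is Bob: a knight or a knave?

Bob is a knight.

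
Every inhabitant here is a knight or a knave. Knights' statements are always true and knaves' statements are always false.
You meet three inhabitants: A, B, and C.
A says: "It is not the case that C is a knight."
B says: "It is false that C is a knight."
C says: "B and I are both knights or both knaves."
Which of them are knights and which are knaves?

A is a knight, B is a knight, and C is a knave.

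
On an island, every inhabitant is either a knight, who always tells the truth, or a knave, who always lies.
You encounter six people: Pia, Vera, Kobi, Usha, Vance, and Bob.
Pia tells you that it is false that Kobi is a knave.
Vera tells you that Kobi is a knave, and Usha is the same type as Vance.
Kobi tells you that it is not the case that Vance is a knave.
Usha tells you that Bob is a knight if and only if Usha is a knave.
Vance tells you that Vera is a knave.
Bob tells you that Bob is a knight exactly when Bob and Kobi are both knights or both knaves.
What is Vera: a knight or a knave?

Consistent assignments: {Pia=knave, Vera=knight, Kobi=knave, Usha=knave, Vance=knave, Bob=knave}
In every consistent assignment, Vera is a knight.

Vera is a knight.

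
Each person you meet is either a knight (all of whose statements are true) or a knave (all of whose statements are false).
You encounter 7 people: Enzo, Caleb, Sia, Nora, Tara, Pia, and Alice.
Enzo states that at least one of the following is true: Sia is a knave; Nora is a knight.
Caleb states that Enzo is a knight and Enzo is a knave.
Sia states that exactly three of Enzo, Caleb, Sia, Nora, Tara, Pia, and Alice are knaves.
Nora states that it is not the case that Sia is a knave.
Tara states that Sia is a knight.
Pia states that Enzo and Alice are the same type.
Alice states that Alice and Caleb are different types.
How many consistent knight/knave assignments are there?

3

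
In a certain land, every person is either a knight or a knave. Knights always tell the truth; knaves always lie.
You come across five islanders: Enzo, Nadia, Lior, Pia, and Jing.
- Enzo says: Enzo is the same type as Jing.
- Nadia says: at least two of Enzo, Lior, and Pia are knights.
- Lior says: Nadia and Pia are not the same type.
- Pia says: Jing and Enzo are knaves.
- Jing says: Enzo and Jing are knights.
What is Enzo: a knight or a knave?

Consistent assignments: {Enzo=knight, Nadia=knight, Lior=knight, Pia=knave, Jing=knight}; {Enzo=knight, Nadia=knave, Lior=knave, Pia=knave, Jing=knight}
In every consistent assignment, Enzo is a knight.

Enzo is a knight.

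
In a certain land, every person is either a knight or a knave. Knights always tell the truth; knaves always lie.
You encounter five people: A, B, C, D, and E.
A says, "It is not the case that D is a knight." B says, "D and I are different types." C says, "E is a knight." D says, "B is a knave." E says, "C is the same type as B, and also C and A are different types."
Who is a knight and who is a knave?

A is a knight, B is a knight, C is a knave, D is a knave, and E is a knave.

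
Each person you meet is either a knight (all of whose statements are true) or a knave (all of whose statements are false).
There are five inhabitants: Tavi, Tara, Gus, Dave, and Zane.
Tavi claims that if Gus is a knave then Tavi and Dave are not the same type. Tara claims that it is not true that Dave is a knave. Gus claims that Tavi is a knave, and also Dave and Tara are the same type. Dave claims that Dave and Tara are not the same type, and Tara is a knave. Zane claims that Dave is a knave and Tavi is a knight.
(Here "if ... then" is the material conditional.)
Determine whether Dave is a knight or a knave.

Dave is a knave.

Consistent assignments: {Tavi=knight, Tara=knave, Gus=knave, Dave=knave, Zane=knight}
In every consistent assignment, Dave is a knave.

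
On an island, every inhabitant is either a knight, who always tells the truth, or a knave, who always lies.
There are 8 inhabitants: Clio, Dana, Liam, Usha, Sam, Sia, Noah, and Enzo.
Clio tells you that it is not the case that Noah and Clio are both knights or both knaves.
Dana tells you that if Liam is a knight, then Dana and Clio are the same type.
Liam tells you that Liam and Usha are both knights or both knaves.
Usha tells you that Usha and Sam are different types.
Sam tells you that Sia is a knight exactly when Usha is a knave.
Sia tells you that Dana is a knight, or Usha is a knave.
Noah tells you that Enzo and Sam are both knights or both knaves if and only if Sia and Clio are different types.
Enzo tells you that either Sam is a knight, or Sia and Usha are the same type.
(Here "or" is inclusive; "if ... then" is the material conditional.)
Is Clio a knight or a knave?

Clio is a knave.

Consistent assignments: {Clio=knave, Dana=knight, Liam=knave, Usha=knight, Sam=knave, Sia=knight, Noah=knave, Enzo=knight}
In every consistent assignment, Clio is a knave.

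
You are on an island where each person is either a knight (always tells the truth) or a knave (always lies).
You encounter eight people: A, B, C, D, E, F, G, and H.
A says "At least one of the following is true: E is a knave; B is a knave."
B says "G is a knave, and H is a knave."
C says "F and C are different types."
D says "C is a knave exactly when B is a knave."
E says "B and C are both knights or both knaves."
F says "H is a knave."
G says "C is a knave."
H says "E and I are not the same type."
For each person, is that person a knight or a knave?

As a knight, A's statement "at least one of the following is true: E is a knave; B is a knave" should be true; it is.
B (knave): "G is a knave, and H is a knave" — false. ✓
C is a knight; "F and C are different types" is true, as required.
D is a knave, so "C is a knave exactly when B is a knave" must be false — and it is.
Since E is a knave, "B and C are both knights or both knaves" needs to be false, which holds.
F is a knave; "H is a knave" is false, as required.
G is a knave; "C is a knave" is false, as required.
H (knight): "E and I are not the same type" — true. ✓

A is a knight, B is a knave, C is a knight, D is a knave, E is a knave, F is a knave, G is a knave, and H is a knight.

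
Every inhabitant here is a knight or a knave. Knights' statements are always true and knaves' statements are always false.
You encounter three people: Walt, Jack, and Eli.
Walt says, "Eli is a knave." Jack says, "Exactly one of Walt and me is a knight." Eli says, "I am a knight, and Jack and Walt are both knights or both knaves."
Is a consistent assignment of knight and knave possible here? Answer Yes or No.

One consistent assignment: Walt=knave, Jack=knave, Eli=knight.

Yes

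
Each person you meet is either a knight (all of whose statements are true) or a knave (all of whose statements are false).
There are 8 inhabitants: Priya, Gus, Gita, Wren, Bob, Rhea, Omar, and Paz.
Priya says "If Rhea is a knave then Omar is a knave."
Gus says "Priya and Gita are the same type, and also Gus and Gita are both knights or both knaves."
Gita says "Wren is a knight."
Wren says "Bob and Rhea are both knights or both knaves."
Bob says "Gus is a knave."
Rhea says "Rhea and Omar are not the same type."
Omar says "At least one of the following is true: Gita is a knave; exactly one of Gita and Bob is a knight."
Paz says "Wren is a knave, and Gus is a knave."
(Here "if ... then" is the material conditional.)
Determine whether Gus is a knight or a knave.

Gus is a knave.

Consistent assignments: {Priya=knight, Gus=knave, Gita=knight, Wren=knight, Bob=knight, Rhea=knight, Omar=knave, Paz=knave}
In every consistent assignment, Gus is a knave.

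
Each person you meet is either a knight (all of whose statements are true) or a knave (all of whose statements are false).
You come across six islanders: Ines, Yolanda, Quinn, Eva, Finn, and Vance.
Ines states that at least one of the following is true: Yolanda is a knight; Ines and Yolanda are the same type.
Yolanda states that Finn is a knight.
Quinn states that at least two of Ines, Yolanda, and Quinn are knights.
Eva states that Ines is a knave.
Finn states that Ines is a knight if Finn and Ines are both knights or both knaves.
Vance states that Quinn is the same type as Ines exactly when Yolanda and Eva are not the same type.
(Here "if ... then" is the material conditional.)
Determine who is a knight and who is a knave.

Ines is a knight, Yolanda is a knight, Quinn is a knight, Eva is a knave, Finn is a knight, and Vance is a knight.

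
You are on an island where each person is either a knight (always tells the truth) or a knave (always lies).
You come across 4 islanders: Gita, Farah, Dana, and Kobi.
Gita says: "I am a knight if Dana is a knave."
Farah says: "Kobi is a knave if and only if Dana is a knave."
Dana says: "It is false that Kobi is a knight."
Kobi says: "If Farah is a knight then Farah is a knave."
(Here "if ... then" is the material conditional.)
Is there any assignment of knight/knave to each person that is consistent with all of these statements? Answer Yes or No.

Yes

One consistent assignment: Gita=knight, Farah=knave, Dana=knave, Kobi=knight.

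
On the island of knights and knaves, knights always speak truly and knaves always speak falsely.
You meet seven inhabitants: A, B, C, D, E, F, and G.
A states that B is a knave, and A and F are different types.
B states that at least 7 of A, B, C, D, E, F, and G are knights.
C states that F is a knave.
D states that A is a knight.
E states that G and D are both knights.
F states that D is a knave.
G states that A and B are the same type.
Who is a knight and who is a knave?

A is a knight, so "B is a knave, and A and F are different types" must be true — and it is.
B is a knave, and the claim "at least 7 of A, B, C, D, E, F, and G are knights" is indeed false.
Since C is a knight, "F is a knave" needs to be true, which holds.
Since D is a knight, "A is a knight" needs to be true, which holds.
E is a knave, and the claim "G and D are both knights" is indeed false.
F is a knave, and the claim "D is a knave" is indeed false.
G is a knave; "A and B are the same type" is false, as required.

A is a knight, B is a knave, C is a knight, D is a knight, E is a knave, F is a knave, and G is a knave.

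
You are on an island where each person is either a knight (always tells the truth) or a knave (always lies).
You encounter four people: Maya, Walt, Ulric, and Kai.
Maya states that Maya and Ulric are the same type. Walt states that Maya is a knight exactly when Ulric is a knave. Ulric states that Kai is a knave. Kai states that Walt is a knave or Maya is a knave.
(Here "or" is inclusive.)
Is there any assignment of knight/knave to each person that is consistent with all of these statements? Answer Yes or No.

No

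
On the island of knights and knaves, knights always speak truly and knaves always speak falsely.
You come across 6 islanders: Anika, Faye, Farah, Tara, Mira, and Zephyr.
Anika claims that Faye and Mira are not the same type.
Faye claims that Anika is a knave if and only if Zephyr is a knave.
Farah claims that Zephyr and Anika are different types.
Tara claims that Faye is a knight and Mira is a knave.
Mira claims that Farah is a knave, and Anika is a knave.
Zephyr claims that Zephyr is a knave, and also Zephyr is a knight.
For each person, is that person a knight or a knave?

Knights: Faye and Mira. Knaves: Anika, Farah, Tara, and Zephyr.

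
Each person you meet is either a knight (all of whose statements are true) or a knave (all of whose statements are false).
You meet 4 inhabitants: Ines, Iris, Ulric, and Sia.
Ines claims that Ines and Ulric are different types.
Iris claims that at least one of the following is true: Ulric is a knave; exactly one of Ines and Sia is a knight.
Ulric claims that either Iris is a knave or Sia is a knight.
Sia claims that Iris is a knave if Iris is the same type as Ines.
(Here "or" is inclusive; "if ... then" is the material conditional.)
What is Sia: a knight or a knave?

Sia is a knave.

Consistent assignments: {Ines=knight, Iris=knight, Ulric=knave, Sia=knave}
In every consistent assignment, Sia is a knave.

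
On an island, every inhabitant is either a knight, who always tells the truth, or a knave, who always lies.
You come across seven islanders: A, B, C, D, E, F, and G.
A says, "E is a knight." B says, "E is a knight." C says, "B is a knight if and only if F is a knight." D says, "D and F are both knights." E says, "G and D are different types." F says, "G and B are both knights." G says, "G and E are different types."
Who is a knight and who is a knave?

A is a knave, B is a knave, C is a knight, D is a knave, E is a knave, F is a knave, and G is a knave.

A is a knave; "E is a knight" is False, as required.
As a knave, B's statement "E is a knight" should be False; it is.
Since C is a knight, "B is a knight if and only if F is a knight" needs to be True, which holds.
D is a knave, so "D and F are both knights" must be False — and it is.
As a knave, E's statement "G and D are different types" should be False; it is.
F is a knave; "G and B are both knights" is False, as required.
As a knave, G's statement "G and E are different types" should be False; it is.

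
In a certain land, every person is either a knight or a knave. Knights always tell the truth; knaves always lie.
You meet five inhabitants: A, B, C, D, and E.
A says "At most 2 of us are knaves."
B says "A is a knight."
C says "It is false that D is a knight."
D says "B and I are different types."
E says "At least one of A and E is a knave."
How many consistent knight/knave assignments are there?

Consistent assignments:
  A=knave, B=knave, C=knight, D=knave, E=knight
  A=knave, B=knave, C=knave, D=knight, E=knight

2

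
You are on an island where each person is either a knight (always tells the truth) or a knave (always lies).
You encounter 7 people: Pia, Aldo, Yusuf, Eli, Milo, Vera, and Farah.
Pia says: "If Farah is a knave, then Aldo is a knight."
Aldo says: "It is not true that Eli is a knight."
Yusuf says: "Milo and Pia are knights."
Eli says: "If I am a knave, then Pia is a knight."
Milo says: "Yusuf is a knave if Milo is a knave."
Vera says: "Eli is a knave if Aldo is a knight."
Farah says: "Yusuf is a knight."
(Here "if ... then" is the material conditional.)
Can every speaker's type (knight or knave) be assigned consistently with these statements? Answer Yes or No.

Yes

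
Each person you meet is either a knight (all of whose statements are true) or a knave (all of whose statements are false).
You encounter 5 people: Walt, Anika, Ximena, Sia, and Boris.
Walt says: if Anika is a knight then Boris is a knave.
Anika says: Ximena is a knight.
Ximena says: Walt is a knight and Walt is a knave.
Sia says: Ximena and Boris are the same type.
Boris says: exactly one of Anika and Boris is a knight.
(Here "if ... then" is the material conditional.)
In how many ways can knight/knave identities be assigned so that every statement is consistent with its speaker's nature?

2

Consistent assignments:
  Walt=knight, Anika=knave, Ximena=knave, Sia=knight, Boris=knave
  Walt=knight, Anika=knave, Ximena=knave, Sia=knave, Boris=knight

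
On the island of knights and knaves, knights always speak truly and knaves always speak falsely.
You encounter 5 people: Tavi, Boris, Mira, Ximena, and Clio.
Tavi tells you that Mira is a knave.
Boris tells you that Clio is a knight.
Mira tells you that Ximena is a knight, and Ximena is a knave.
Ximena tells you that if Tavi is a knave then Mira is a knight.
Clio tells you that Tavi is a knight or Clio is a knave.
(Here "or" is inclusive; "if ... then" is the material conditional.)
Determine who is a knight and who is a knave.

Since Tavi is a knight, "Mira is a knave" needs to be True, which holds.
Boris (knight): "Clio is a knight" — True. ✓
Mira (knave): "Ximena is a knight, and Ximena is a knave" — false. ✓
Ximena is a knight, so "if Tavi is a knave then Mira is a knight" must be True — and it is.
Since Clio is a knight, "Tavi is a knight or Clio is a knave" needs to be True, which holds.

Tavi is a knight, Boris is a knight, Mira is a knave, Ximena is a knight, and Clio is a knight.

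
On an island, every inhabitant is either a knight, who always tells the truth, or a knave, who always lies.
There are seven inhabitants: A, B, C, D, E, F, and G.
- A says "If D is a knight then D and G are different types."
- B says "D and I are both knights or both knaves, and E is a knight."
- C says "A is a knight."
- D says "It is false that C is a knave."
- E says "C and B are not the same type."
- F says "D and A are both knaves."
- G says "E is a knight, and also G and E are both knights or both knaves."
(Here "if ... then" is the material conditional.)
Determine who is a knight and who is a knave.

Knights: A, C, D, and E. Knaves: B, F, and G.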